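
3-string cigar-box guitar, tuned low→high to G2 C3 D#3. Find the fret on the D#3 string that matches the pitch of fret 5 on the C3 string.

2

Fret 5 on C3 is MIDI 48 + 5 = 53 (F3). On the D#3 string (open MIDI 51), that pitch is 53 − 51 = fret 2.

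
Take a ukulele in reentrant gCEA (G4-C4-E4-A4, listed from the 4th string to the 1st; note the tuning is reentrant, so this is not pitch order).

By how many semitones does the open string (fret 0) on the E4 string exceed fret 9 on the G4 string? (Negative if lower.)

E4 at fret 0 → E4 (MIDI 64); G4 at fret 9 → E5 (MIDI 76).
64 − 76 = -12, so the two pitches are 12 semitones apart.

-12 semitones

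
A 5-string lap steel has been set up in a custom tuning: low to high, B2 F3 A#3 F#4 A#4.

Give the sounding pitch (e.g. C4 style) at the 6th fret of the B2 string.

F3

The open B2 string plus 6 semitones: B–C–C#–D–D#–E–F.
The walk passes from B into C once, so the octave number goes from 2 to 3.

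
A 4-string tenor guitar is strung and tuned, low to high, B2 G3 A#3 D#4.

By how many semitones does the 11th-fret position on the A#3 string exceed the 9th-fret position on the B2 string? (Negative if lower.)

A#3 at fret 11 → A4 (MIDI 69); B2 at fret 9 → G#3 (MIDI 56).
69 − 56 = 13, so the two pitches are 13 semitones apart.

13 semitones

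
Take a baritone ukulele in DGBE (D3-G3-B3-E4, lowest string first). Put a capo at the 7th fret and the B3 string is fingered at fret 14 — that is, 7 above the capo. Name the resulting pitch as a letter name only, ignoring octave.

C#

The capo raises the open B3 by 7 semitones to F#4; fretting 7 more gives B3 + 7 + 7 = B3 + 14 semitones, landing on C#.
(Also written Db.)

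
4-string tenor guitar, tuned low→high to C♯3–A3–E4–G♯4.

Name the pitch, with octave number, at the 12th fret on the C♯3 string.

C♯4

The open C♯3 string plus 12 semitones: C#–D–D#–E–…–B–C–C#.
The walk passes from B into C once, so the octave number goes from 3 to 4.
(Equivalently spelled D♭4.)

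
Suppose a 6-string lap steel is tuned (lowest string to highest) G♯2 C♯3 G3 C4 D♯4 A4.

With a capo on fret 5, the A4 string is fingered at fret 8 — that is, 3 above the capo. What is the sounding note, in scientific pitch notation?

The capo raises the open A4 by 5 semitones to D5; fretting 3 more gives A4 + 5 + 3 = A4 + 8 semitones = F5.

F5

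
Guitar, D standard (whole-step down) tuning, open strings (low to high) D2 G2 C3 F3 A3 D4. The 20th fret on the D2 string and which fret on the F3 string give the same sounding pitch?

Fret 20 on D2 is MIDI 38 + 20 = 58 (A#3). On the F3 string (open MIDI 53), that pitch is 58 − 53 = fret 5.

5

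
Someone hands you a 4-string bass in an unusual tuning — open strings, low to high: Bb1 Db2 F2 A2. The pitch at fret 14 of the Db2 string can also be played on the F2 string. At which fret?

10

Db2 at fret 14 is Db2 + 14 semitones = Eb3.
The open F2 string is 4 semitones above the open Db2, so the same pitch on the F2 string lies at fret 14 − 4 = 10.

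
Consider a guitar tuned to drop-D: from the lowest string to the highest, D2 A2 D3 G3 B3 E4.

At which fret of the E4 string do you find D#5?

11

D#5 is 11 semitones above the open E4 (E–F–F#–G–…–C#–D–D#), so it sits at fret 11.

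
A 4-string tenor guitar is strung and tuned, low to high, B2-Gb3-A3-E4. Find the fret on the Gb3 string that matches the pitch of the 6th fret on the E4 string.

Fret 6 on E4 is MIDI 64 + 6 = 70 (Bb4). On the Gb3 string (open MIDI 54), that pitch is 70 − 54 = fret 16.

16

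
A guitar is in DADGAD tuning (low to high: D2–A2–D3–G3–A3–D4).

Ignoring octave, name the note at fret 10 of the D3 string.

The open D3 string plus 10 semitones: D–D#–E–F–…–A#–B–C.

C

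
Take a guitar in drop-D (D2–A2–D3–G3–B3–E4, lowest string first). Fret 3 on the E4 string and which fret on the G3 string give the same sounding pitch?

12

Fret 3 on E4 is MIDI 64 + 3 = 67 (G4). On the G3 string (open MIDI 55), that pitch is 67 − 55 = fret 12.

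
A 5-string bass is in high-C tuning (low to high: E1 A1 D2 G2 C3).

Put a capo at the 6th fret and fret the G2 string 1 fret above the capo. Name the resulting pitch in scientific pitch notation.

The capo raises the open G2 by 6 semitones to C#3; fretting 1 more gives G2 + 6 + 1 = G2 + 7 semitones = D3.

D3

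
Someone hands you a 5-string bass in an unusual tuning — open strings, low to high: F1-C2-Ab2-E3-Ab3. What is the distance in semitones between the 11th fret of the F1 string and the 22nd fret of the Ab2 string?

26 semitones

F1 at fret 11 → E2 (MIDI 40); Ab2 at fret 22 → Gb4 (MIDI 66).
40 − 66 = -26, so the two pitches are 26 semitones apart, with Gb4 the higher.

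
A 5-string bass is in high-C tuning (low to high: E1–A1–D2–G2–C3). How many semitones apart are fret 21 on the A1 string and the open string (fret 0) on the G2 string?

11 semitones

A1 at fret 21 → F♯3 (MIDI 54); G2 at fret 0 → G2 (MIDI 43).
54 − 43 = 11, so the two pitches are 11 semitones apart, with F♯3 the higher.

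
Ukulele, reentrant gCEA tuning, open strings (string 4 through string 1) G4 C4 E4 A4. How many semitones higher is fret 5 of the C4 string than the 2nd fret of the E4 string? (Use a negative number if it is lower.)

C4 at fret 5 → F4 (MIDI 65); E4 at fret 2 → F#4 (MIDI 66).
65 − 66 = -1, so the two pitches are 1 semitone apart.

-1 semitone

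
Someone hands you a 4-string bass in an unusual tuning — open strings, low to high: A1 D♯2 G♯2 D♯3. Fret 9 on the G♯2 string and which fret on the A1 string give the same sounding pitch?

20

G♯2 at fret 9 is G♯2 + 9 semitones = F3.
The open A1 string is 11 semitones below the open G♯2, so the same pitch on the A1 string lies at fret 9 + 11 = 20.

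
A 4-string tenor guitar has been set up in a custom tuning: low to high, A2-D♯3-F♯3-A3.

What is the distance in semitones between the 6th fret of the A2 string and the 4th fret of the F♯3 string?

7 semitones

A2 at fret 6 → D♯3 (MIDI 51); F♯3 at fret 4 → A♯3 (MIDI 58).
51 − 58 = -7, so the two pitches are 7 semitones apart, with A♯3 the higher.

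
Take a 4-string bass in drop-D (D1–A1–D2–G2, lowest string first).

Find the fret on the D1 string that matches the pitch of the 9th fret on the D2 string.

Fret 9 on D2 is MIDI 38 + 9 = 47 (B2). On the D1 string (open MIDI 26), that pitch is 47 − 26 = fret 21.

21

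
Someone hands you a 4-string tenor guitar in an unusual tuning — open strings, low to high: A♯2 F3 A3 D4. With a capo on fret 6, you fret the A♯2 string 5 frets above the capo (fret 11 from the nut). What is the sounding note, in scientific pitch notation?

The capo raises the open A♯2 by 6 semitones to E3; fretting 5 more gives A♯2 + 6 + 5 = A♯2 + 11 semitones = A3.

A3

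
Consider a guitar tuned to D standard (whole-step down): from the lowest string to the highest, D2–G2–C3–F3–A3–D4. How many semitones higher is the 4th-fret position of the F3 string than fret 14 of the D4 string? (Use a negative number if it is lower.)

F3 at fret 4 → A3 (MIDI 57); D4 at fret 14 → E5 (MIDI 76).
57 − 76 = -19, so the two pitches are 19 semitones apart.

-19 semitones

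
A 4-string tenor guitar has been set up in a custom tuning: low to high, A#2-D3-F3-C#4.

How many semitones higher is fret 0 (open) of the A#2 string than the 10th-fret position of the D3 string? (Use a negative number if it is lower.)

-14 semitones

A#2 at fret 0 → A#2 (MIDI 46); D3 at fret 10 → C4 (MIDI 60).
46 − 60 = -14, so the two pitches are 14 semitones apart.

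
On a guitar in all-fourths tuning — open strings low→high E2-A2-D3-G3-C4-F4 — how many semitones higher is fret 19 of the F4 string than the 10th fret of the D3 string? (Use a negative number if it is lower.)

24 semitones

F4 at fret 19 → C6 (MIDI 84); D3 at fret 10 → C4 (MIDI 60).
84 − 60 = 24, so the two pitches are 24 semitones apart.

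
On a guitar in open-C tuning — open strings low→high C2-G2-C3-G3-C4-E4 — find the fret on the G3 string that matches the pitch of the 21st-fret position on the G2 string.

G2 at fret 21 is G2 + 21 semitones = E4.
The open G3 string is 12 semitones above the open G2, so the same pitch on the G3 string lies at fret 21 − 12 = 9.

9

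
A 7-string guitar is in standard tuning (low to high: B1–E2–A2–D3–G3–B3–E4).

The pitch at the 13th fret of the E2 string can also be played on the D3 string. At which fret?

3

Fret 13 on E2 is MIDI 40 + 13 = 53 (F3). On the D3 string (open MIDI 50), that pitch is 53 − 50 = fret 3.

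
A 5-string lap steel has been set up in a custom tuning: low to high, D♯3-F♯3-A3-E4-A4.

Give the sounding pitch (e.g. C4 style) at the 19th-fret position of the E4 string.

Each fret is one semitone, so E4 + 19 = B5.

B5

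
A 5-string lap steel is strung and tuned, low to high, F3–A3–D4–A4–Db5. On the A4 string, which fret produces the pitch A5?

A5 is 12 semitones above the open A4 (A–Bb–B–C–…–G–Ab–A), so it sits at fret 12.

12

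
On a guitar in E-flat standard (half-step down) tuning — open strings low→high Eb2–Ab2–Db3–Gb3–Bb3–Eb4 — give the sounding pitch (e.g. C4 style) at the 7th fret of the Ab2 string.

Eb3

The open Ab2 string plus 7 semitones: Ab–A–Bb–B–C–Db–D–Eb.
The walk passes from B into C once, so the octave number goes from 2 to 3.
(Equivalently spelled D#3.)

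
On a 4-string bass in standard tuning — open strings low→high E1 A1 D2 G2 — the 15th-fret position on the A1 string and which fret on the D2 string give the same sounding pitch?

Fret 15 on A1 is MIDI 33 + 15 = 48 (C3). On the D2 string (open MIDI 38), that pitch is 48 − 38 = fret 10.

10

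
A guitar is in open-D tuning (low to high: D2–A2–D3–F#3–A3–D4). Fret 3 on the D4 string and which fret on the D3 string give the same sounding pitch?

15

Fret 3 on D4 is MIDI 62 + 3 = 65 (F4). On the D3 string (open MIDI 50), that pitch is 65 − 50 = fret 15.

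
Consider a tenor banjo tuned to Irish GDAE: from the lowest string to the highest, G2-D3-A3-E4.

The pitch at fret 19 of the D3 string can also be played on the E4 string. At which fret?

Fret 19 on D3 is MIDI 50 + 19 = 69 (A4). On the E4 string (open MIDI 64), that pitch is 69 − 64 = fret 5.

5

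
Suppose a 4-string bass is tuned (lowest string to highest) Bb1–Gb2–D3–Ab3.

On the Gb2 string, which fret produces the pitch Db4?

Db4 is 19 semitones above the open Gb2 (Gb–G–Ab–A–…–B–C–Db), so it sits at fret 19.

19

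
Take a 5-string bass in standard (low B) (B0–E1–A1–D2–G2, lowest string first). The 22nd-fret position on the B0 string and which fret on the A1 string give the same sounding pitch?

Fret 22 on B0 is MIDI 23 + 22 = 45 (A2). On the A1 string (open MIDI 33), that pitch is 45 − 33 = fret 12.

12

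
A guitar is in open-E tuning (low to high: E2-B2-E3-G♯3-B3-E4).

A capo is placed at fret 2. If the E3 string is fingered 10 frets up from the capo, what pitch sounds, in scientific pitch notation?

E4

The capo raises the open E3 by 2 semitones to F♯3; fretting 10 more gives E3 + 2 + 10 = E3 + 12 semitones = E4.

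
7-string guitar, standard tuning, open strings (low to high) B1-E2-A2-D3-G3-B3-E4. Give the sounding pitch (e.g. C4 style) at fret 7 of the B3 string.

F#4

The open B3 string plus 7 semitones: B–C–C#–D–D#–E–F–F#.
The walk passes from B into C once, so the octave number goes from 3 to 4.
(Equivalently spelled Gb4.)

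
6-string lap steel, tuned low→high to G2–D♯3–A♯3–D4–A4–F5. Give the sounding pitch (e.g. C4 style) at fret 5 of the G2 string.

C3

G2 is MIDI 43. Adding 5 gives 48, which is C3.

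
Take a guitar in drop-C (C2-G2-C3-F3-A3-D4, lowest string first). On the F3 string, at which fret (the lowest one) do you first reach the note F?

0

From F3, count semitones up the chromatic scale until reaching F: F — 0 steps.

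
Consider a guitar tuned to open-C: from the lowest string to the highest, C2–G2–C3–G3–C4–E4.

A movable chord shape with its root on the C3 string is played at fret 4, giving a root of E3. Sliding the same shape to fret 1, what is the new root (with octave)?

Moving from fret 4 to fret 1 shifts the root by -3 semitones.
E3 down 3 semitones is C♯3.

C♯3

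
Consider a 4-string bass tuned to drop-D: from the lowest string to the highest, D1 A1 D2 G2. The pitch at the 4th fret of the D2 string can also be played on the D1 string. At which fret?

D2 at fret 4 is D2 + 4 semitones = F#2.
The open D1 string is 12 semitones below the open D2, so the same pitch on the D1 string lies at fret 4 + 12 = 16.

16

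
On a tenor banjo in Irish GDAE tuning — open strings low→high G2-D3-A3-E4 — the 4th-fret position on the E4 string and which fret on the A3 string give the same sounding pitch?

11

Fret 4 on E4 is MIDI 64 + 4 = 68 (G#4). On the A3 string (open MIDI 57), that pitch is 68 − 57 = fret 11.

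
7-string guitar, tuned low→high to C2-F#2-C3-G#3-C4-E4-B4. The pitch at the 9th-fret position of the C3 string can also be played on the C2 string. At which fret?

Fret 9 on C3 is MIDI 48 + 9 = 57 (A3). On the C2 string (open MIDI 36), that pitch is 57 − 36 = fret 21.

21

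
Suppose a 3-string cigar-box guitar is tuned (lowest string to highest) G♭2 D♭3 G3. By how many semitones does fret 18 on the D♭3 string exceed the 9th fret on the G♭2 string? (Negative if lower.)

16 semitones

D♭3 at fret 18 → G4 (MIDI 67); G♭2 at fret 9 → E♭3 (MIDI 51).
67 − 51 = 16, so the two pitches are 16 semitones apart.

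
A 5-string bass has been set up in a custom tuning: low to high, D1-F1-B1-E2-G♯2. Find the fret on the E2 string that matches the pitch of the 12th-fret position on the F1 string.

F1 at fret 12 is F1 + 12 semitones = F2.
The open E2 string is 11 semitones above the open F1, so the same pitch on the E2 string lies at fret 12 − 11 = 1.

1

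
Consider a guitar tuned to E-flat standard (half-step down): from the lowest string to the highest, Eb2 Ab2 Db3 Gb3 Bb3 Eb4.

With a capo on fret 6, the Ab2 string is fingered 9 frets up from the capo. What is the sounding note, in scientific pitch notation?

B3

The capo raises the open Ab2 by 6 semitones to D3; fretting 9 more gives Ab2 + 6 + 9 = Ab2 + 15 semitones = B3.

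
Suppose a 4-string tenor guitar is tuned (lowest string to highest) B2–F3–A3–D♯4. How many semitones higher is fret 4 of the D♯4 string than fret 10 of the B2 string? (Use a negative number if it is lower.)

10 semitones

D♯4 at fret 4 → G4 (MIDI 67); B2 at fret 10 → A3 (MIDI 57).
67 − 57 = 10, so the two pitches are 10 semitones apart.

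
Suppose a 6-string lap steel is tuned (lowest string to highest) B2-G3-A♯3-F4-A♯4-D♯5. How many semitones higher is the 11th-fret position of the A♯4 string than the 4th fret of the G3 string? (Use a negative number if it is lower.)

22 semitones

A♯4 at fret 11 → A5 (MIDI 81); G3 at fret 4 → B3 (MIDI 59).
81 − 59 = 22, so the two pitches are 22 semitones apart.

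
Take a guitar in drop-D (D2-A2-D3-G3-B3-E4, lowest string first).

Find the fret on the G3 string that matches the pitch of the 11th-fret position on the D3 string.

Fret 11 on D3 is MIDI 50 + 11 = 61 (C#4). On the G3 string (open MIDI 55), that pitch is 61 − 55 = fret 6.

6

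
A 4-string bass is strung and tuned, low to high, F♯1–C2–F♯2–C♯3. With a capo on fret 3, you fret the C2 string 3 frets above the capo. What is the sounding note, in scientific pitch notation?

The capo raises the open C2 by 3 semitones to D♯2; fretting 3 more gives C2 + 3 + 3 = C2 + 6 semitones = F♯2.
(Also written G♭.)

F♯2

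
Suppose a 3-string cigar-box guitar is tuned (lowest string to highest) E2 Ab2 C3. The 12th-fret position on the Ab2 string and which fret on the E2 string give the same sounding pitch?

16

Fret 12 on Ab2 is MIDI 44 + 12 = 56 (Ab3). On the E2 string (open MIDI 40), that pitch is 56 − 40 = fret 16.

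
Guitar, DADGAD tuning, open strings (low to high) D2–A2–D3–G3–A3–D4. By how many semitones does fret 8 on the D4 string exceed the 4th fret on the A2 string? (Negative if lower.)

D4 at fret 8 → A♯4 (MIDI 70); A2 at fret 4 → C♯3 (MIDI 49).
70 − 49 = 21, so the two pitches are 21 semitones apart.

21 semitones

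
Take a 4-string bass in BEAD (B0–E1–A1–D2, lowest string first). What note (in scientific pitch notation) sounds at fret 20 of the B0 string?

G2

B0 is MIDI 23. Adding 20 gives 43, which is G2.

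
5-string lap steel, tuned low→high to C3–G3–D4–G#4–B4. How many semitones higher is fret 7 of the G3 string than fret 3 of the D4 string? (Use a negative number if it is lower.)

-3 semitones

G3 at fret 7 → D4 (MIDI 62); D4 at fret 3 → F4 (MIDI 65).
62 − 65 = -3, so the two pitches are 3 semitones apart.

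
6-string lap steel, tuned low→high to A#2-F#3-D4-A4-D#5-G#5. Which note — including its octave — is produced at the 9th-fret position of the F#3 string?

F#3 is MIDI 54. Adding 9 gives 63, which is D#4.
(Equivalently spelled Eb4.)

D#4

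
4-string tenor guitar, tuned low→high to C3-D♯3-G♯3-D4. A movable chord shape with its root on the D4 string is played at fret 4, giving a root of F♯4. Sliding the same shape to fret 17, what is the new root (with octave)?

Moving from fret 4 to fret 17 shifts the root by 13 semitones.
F♯4 up 13 semitones is G5.

G5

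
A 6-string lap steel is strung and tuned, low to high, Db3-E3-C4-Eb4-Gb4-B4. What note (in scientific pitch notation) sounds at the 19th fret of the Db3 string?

Ab4

Db3 is MIDI 49. Adding 19 gives 68, which is Ab4.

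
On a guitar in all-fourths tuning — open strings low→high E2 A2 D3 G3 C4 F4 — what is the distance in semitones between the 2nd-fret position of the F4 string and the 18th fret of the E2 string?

9 semitones

F4 at fret 2 → G4 (MIDI 67); E2 at fret 18 → A#3 (MIDI 58).
67 − 58 = 9, so the two pitches are 9 semitones apart, with G4 the higher.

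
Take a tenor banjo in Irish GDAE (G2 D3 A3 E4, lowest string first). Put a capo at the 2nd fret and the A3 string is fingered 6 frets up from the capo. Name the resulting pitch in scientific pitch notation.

The capo raises the open A3 by 2 semitones to B3; fretting 6 more gives A3 + 2 + 6 = A3 + 8 semitones = F4.

F4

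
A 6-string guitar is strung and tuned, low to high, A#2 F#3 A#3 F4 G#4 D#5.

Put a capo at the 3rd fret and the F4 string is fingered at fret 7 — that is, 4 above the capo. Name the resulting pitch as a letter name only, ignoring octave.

C

The capo raises the open F4 by 3 semitones to G#4; fretting 4 more gives F4 + 3 + 4 = F4 + 7 semitones, landing on C.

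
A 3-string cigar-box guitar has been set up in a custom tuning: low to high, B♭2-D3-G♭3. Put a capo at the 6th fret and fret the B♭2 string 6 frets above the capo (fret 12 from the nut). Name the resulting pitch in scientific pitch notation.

The capo raises the open B♭2 by 6 semitones to E3; fretting 6 more gives B♭2 + 6 + 6 = B♭2 + 12 semitones = B♭3.

B♭3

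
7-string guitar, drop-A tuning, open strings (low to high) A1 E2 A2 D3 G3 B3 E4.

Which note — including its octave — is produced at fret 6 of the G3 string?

The open G3 string plus 6 semitones: G–G#–A–A#–B–C–C#.
The walk passes from B into C once, so the octave number goes from 3 to 4.
(Equivalently spelled D♭4.)

C♯4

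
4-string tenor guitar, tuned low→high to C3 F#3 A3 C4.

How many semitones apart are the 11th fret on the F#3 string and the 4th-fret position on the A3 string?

4 semitones

F#3 at fret 11 → F4 (MIDI 65); A3 at fret 4 → C#4 (MIDI 61).
65 − 61 = 4, so the two pitches are 4 semitones apart, with F4 the higher.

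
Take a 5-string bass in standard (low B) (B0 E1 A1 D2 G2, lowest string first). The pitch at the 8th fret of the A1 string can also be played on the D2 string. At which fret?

3

A1 at fret 8 is A1 + 8 semitones = F2.
The open D2 string is 5 semitones above the open A1, so the same pitch on the D2 string lies at fret 8 − 5 = 3.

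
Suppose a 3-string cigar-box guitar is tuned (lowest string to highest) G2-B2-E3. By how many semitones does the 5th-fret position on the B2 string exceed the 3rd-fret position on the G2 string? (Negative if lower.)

B2 at fret 5 → E3 (MIDI 52); G2 at fret 3 → A♯2 (MIDI 46).
52 − 46 = 6, so the two pitches are 6 semitones apart.

6 semitones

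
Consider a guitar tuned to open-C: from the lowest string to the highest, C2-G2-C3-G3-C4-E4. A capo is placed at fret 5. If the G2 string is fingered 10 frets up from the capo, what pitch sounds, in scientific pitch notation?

The capo raises the open G2 by 5 semitones to C3; fretting 10 more gives G2 + 5 + 10 = G2 + 15 semitones = A♯3.

A♯3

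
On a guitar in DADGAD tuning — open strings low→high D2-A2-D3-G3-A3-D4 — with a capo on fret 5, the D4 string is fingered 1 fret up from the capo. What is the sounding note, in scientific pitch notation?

G♯4

The capo raises the open D4 by 5 semitones to G4; fretting 1 more gives D4 + 5 + 1 = D4 + 6 semitones = G♯4.
(Also written A♭.)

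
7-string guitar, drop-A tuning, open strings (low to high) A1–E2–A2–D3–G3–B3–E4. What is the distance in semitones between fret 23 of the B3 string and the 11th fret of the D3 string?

21 semitones

B3 at fret 23 → A#5 (MIDI 82); D3 at fret 11 → C#4 (MIDI 61).
82 − 61 = 21, so the two pitches are 21 semitones apart, with A#5 the higher.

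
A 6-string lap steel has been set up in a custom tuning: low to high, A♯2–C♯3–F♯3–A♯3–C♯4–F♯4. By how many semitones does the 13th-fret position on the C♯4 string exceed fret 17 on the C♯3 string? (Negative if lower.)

8 semitones

C♯4 at fret 13 → D5 (MIDI 74); C♯3 at fret 17 → F♯4 (MIDI 66).
74 − 66 = 8, so the two pitches are 8 semitones apart.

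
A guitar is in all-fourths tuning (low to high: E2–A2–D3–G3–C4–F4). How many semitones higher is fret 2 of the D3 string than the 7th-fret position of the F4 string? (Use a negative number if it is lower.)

-20 semitones

D3 at fret 2 → E3 (MIDI 52); F4 at fret 7 → C5 (MIDI 72).
52 − 72 = -20, so the two pitches are 20 semitones apart.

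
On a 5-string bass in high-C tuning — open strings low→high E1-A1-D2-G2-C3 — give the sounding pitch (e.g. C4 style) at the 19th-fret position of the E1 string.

E1 is MIDI 28. Adding 19 gives 47, which is B2.

B2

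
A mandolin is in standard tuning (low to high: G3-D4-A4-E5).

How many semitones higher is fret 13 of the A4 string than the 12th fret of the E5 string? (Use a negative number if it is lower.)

A4 at fret 13 → A#5 (MIDI 82); E5 at fret 12 → E6 (MIDI 88).
82 − 88 = -6, so the two pitches are 6 semitones apart.

-6 semitones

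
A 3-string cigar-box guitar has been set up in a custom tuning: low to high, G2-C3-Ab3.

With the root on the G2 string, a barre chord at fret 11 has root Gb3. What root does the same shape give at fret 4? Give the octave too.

B2

Moving from fret 11 to fret 4 shifts the root by -7 semitones.
Gb3 down 7 semitones is B2.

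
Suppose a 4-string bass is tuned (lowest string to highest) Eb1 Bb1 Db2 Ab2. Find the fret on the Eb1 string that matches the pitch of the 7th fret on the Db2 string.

Db2 at fret 7 is Db2 + 7 semitones = Ab2.
The open Eb1 string is 10 semitones below the open Db2, so the same pitch on the Eb1 string lies at fret 7 + 10 = 17.

17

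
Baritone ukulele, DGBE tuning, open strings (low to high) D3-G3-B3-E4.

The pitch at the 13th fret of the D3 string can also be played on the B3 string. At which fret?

4

Fret 13 on D3 is MIDI 50 + 13 = 63 (D#4). On the B3 string (open MIDI 59), that pitch is 63 − 59 = fret 4.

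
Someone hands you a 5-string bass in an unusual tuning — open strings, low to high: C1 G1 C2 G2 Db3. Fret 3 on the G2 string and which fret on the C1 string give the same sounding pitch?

22

G2 at fret 3 is G2 + 3 semitones = Bb2.
The open C1 string is 19 semitones below the open G2, so the same pitch on the C1 string lies at fret 3 + 19 = 22.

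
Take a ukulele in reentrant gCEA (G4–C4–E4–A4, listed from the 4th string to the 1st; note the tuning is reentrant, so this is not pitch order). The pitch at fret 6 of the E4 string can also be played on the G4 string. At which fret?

3

E4 at fret 6 is E4 + 6 semitones = A#4.
The open G4 string is 3 semitones above the open E4, so the same pitch on the G4 string lies at fret 6 − 3 = 3.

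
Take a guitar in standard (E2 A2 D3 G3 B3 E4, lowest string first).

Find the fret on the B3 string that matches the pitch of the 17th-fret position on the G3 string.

Fret 17 on G3 is MIDI 55 + 17 = 72 (C5). On the B3 string (open MIDI 59), that pitch is 72 − 59 = fret 13.

13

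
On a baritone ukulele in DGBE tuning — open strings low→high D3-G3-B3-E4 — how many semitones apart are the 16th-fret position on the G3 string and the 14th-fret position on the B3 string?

2 semitones

G3 at fret 16 → B4 (MIDI 71); B3 at fret 14 → C#5 (MIDI 73).
71 − 73 = -2, so the two pitches are 2 semitones apart, with C#5 the higher.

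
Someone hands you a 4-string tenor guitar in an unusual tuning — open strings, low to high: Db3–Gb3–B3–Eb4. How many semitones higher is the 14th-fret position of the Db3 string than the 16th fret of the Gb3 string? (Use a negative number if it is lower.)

-7 semitones

Db3 at fret 14 → Eb4 (MIDI 63); Gb3 at fret 16 → Bb4 (MIDI 70).
63 − 70 = -7, so the two pitches are 7 semitones apart.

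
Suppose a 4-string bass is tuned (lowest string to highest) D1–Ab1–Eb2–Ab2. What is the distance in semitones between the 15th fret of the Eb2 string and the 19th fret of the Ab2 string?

9 semitones

Eb2 at fret 15 → Gb3 (MIDI 54); Ab2 at fret 19 → Eb4 (MIDI 63).
54 − 63 = -9, so the two pitches are 9 semitones apart, with Eb4 the higher.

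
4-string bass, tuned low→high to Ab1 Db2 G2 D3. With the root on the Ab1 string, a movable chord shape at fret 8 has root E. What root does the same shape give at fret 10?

Moving from fret 8 to fret 10 shifts the root by 2 semitones.
E up 2 semitones is Gb.

Gb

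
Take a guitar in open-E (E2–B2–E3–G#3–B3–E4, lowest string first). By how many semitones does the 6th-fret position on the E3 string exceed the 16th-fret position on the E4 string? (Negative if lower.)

-22 semitones

E3 at fret 6 → A#3 (MIDI 58); E4 at fret 16 → G#5 (MIDI 80).
58 − 80 = -22, so the two pitches are 22 semitones apart.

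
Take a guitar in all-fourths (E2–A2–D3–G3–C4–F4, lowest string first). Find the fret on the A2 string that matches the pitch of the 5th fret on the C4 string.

20

Fret 5 on C4 is MIDI 60 + 5 = 65 (F4). On the A2 string (open MIDI 45), that pitch is 65 − 45 = fret 20.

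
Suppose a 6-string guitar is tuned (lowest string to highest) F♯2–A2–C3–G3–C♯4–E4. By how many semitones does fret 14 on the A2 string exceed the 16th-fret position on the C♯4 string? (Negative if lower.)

-18 semitones

A2 at fret 14 → B3 (MIDI 59); C♯4 at fret 16 → F5 (MIDI 77).
59 − 77 = -18, so the two pitches are 18 semitones apart.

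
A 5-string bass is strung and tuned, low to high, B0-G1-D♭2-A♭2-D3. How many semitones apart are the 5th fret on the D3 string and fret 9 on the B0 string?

23 semitones

D3 at fret 5 → G3 (MIDI 55); B0 at fret 9 → A♭1 (MIDI 32).
55 − 32 = 23, so the two pitches are 23 semitones apart, with G3 the higher.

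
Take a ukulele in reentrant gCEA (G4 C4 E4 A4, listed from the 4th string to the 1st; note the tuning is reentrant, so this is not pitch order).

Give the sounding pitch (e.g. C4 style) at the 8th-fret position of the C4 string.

G#4

The open C4 string plus 8 semitones: C–C#–D–D#–E–F–F#–G–G#.
No B→C boundary is crossed, so the octave stays at 4.
(Equivalently spelled Ab4.)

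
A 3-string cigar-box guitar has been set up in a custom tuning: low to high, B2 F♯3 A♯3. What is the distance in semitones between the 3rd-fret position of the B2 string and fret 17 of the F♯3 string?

21 semitones

B2 at fret 3 → D3 (MIDI 50); F♯3 at fret 17 → B4 (MIDI 71).
50 − 71 = -21, so the two pitches are 21 semitones apart, with B4 the higher.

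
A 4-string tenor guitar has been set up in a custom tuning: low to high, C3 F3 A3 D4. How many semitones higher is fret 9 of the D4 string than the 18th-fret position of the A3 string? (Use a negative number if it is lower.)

D4 at fret 9 → B4 (MIDI 71); A3 at fret 18 → D#5 (MIDI 75).
71 − 75 = -4, so the two pitches are 4 semitones apart.

-4 semitones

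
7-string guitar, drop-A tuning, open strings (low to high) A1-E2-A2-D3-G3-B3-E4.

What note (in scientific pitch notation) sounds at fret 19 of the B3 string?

The open B3 string plus 19 semitones: B–C–C#–D–…–E–F–F#.
The walk passes from B into C 2 times, so the octave number goes from 3 to 5.
(Equivalently spelled G♭5.)

F♯5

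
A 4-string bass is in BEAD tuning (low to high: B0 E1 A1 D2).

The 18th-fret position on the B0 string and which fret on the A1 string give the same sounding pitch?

B0 at fret 18 is B0 + 18 semitones = F2.
The open A1 string is 10 semitones above the open B0, so the same pitch on the A1 string lies at fret 18 − 10 = 8.

8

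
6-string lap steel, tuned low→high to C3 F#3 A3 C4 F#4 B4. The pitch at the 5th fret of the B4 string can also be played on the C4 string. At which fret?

B4 at fret 5 is B4 + 5 semitones = E5.
The open C4 string is 11 semitones below the open B4, so the same pitch on the C4 string lies at fret 5 + 11 = 16.

16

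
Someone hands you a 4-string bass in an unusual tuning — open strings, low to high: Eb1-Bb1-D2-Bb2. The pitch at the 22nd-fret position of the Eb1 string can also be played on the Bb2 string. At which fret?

3

Fret 22 on Eb1 is MIDI 27 + 22 = 49 (Db3). On the Bb2 string (open MIDI 46), that pitch is 49 − 46 = fret 3.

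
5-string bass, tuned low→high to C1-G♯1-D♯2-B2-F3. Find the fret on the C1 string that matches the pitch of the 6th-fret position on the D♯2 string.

D♯2 at fret 6 is D♯2 + 6 semitones = A2.
The open C1 string is 15 semitones below the open D♯2, so the same pitch on the C1 string lies at fret 6 + 15 = 21.

21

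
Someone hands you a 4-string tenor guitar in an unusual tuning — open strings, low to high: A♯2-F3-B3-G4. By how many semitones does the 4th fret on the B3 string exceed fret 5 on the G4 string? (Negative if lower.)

-9 semitones

B3 at fret 4 → D♯4 (MIDI 63); G4 at fret 5 → C5 (MIDI 72).
63 − 72 = -9, so the two pitches are 9 semitones apart.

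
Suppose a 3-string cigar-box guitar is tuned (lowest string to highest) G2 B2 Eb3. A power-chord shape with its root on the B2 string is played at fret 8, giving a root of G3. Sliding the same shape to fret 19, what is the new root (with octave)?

Moving from fret 8 to fret 19 shifts the root by 11 semitones.
G3 up 11 semitones is Gb4.

Gb4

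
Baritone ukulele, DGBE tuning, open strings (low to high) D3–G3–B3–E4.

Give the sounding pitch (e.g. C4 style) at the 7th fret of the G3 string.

D4

Each fret is one semitone, so G3 + 7 = D4.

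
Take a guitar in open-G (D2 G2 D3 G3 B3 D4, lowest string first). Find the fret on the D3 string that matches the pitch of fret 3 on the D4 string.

D4 at fret 3 is D4 + 3 semitones = F4.
The open D3 string is 12 semitones below the open D4, so the same pitch on the D3 string lies at fret 3 + 12 = 15.

15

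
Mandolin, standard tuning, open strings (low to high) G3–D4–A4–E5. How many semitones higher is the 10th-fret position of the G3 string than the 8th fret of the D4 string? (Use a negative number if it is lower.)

G3 at fret 10 → F4 (MIDI 65); D4 at fret 8 → A#4 (MIDI 70).
65 − 70 = -5, so the two pitches are 5 semitones apart.

-5 semitones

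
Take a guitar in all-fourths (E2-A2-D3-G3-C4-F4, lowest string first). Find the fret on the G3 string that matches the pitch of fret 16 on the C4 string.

Fret 16 on C4 is MIDI 60 + 16 = 76 (E5). On the G3 string (open MIDI 55), that pitch is 76 − 55 = fret 21.

21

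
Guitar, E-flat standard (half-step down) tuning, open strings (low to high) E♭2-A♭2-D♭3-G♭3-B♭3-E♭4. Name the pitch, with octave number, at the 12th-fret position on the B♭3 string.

B♭3 is MIDI 58. Adding 12 gives 70, which is B♭4.
(Equivalently spelled A♯4.)

B♭4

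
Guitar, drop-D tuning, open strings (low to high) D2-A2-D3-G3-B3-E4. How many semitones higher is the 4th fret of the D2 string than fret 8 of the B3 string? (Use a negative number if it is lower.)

D2 at fret 4 → F♯2 (MIDI 42); B3 at fret 8 → G4 (MIDI 67).
42 − 67 = -25, so the two pitches are 25 semitones apart.

-25 semitones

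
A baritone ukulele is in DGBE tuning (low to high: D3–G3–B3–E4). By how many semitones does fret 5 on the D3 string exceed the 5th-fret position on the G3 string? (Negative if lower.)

-5 semitones

D3 at fret 5 → G3 (MIDI 55); G3 at fret 5 → C4 (MIDI 60).
55 − 60 = -5, so the two pitches are 5 semitones apart.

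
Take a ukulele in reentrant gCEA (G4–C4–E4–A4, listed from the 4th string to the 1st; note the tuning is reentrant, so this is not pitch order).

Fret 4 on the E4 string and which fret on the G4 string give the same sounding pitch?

1

E4 at fret 4 is E4 + 4 semitones = G#4.
The open G4 string is 3 semitones above the open E4, so the same pitch on the G4 string lies at fret 4 − 3 = 1.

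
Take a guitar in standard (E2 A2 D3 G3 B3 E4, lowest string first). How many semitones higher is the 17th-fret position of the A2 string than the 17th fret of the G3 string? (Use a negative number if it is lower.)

-10 semitones

A2 at fret 17 → D4 (MIDI 62); G3 at fret 17 → C5 (MIDI 72).
62 − 72 = -10, so the two pitches are 10 semitones apart.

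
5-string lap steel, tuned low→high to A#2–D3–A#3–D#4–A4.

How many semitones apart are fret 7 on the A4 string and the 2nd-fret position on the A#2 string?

A4 at fret 7 → E5 (MIDI 76); A#2 at fret 2 → C3 (MIDI 48).
76 − 48 = 28, so the two pitches are 28 semitones apart, with E5 the higher.

28 semitones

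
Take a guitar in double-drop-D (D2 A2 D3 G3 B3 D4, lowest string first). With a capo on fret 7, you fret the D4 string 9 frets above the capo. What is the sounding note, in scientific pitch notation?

F♯5

The capo raises the open D4 by 7 semitones to A4; fretting 9 more gives D4 + 7 + 9 = D4 + 16 semitones = F♯5.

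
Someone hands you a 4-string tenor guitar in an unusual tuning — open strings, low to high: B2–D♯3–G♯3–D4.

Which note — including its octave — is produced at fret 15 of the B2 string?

Each fret is one semitone, so B2 + 15 = D4.

D4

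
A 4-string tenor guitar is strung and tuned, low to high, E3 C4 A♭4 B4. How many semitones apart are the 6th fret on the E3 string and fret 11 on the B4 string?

24 semitones

E3 at fret 6 → B♭3 (MIDI 58); B4 at fret 11 → B♭5 (MIDI 82).
58 − 82 = -24, so the two pitches are 24 semitones apart, with B♭5 the higher.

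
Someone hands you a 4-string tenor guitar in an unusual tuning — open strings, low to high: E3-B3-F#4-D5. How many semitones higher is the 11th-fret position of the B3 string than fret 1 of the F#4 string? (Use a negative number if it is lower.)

3 semitones

B3 at fret 11 → A#4 (MIDI 70); F#4 at fret 1 → G4 (MIDI 67).
70 − 67 = 3, so the two pitches are 3 semitones apart.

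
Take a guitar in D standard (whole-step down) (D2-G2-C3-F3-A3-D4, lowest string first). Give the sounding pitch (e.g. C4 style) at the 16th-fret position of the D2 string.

D2 is MIDI 38. Adding 16 gives 54, which is F♯3.
(Equivalently spelled G♭3.)

F♯3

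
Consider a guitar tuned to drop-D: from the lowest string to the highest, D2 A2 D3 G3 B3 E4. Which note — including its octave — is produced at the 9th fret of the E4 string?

E4 is MIDI 64. Adding 9 gives 73, which is C#5.

C#5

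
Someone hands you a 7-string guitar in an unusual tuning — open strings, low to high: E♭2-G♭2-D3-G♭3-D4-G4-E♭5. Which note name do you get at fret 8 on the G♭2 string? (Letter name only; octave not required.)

Each fret is one semitone, so G♭2 + 8 = D.

D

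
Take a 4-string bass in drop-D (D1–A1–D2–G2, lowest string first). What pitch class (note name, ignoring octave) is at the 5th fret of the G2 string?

Each fret is one semitone, so G2 + 5 = C.

C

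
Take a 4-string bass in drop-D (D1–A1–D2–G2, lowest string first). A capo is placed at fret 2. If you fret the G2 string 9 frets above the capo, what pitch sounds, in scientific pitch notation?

The capo raises the open G2 by 2 semitones to A2; fretting 9 more gives G2 + 2 + 9 = G2 + 11 semitones = F#3.

F#3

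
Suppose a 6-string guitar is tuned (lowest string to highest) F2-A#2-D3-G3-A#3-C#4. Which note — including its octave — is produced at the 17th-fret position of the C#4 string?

F#5

Each fret is one semitone, so C#4 + 17 = F#5.
(Equivalently spelled Gb5.)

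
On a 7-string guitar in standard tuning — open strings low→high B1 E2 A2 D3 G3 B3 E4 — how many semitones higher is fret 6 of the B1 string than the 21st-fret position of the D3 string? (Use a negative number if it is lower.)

-30 semitones

B1 at fret 6 → F2 (MIDI 41); D3 at fret 21 → B4 (MIDI 71).
41 − 71 = -30, so the two pitches are 30 semitones apart.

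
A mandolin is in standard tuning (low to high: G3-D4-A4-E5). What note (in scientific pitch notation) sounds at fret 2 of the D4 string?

E4

The open D4 string plus 2 semitones: D–D#–E.
No B→C boundary is crossed, so the octave stays at 4.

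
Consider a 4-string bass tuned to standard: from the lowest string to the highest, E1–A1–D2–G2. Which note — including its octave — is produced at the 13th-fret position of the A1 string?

A♯2

Each fret is one semitone, so A1 + 13 = A♯2.
(Equivalently spelled B♭2.)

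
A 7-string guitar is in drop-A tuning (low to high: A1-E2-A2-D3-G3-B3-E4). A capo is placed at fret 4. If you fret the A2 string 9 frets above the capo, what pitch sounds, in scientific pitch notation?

The capo raises the open A2 by 4 semitones to C#3; fretting 9 more gives A2 + 4 + 9 = A2 + 13 semitones = A#3.
(Also written Bb.)

A#3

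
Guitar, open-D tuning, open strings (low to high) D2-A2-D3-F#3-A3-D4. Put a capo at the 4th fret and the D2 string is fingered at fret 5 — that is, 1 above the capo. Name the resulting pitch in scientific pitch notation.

G2

The capo raises the open D2 by 4 semitones to F#2; fretting 1 more gives D2 + 4 + 1 = D2 + 5 semitones = G2.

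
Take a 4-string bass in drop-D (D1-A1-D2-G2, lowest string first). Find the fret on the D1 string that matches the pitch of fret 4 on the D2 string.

D2 at fret 4 is D2 + 4 semitones = F#2.
The open D1 string is 12 semitones below the open D2, so the same pitch on the D1 string lies at fret 4 + 12 = 16.

16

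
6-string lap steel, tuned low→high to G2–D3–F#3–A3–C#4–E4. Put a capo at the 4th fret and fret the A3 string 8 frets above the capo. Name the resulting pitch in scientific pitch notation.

The capo raises the open A3 by 4 semitones to C#4; fretting 8 more gives A3 + 4 + 8 = A3 + 12 semitones = A4.

A4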